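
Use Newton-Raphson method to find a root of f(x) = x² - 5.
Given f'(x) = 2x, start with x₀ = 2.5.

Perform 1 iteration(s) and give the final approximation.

f(x) = x² - 5
f'(x) = 2x
x₀ = 2.5

Newton-Raphson formula: x_{n+1} = x_n - f(x_n)/f'(x_n)

Iteration 1:
  f(2.500000) = 1.250000
  f'(2.500000) = 5.000000
  x_1 = 2.500000 - 1.250000/5.000000 = 2.250000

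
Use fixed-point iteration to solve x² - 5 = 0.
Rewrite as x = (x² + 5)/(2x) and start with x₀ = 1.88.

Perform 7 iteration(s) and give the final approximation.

Equation: x² - 5 = 0
Fixed-point form: x = (x² + 5)/(2x)
x₀ = 1.88

x_1 = g(1.880000) = 2.269787
x_2 = g(2.269787) = 2.236318
x_3 = g(2.236318) = 2.236068
x_4 = g(2.236068) = 2.236068
x_5 = g(2.236068) = 2.236068
x_6 = g(2.236068) = 2.236068
x_7 = g(2.236068) = 2.236068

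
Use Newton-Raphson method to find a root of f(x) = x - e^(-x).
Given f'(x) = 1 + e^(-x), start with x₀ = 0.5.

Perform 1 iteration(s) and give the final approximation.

f(x) = x - e^(-x)
f'(x) = 1 + e^(-x)
x₀ = 0.5

Newton-Raphson formula: x_{n+1} = x_n - f(x_n)/f'(x_n)

Iteration 1:
  f(0.500000) = -0.106531
  f'(0.500000) = 1.606531
  x_1 = 0.500000 - (-0.106531)/1.606531 = 0.566311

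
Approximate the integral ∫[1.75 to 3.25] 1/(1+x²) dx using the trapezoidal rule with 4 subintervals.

f(x) = 1/(1+x²)
a = 1.75, b = 3.25, n = 4
h = (b - a)/n = 0.375000

Trapezoidal rule: (h/2)[f(x₀) + 2f(x₁) + 2f(x₂) + ... + f(xₙ)]

x_0 = 1.7500, f(x_0) = 0.246154, coefficient = 1
x_1 = 2.1250, f(x_1) = 0.181303, coefficient = 2
x_2 = 2.5000, f(x_2) = 0.137931, coefficient = 2
x_3 = 2.8750, f(x_3) = 0.107926, coefficient = 2
x_4 = 3.2500, f(x_4) = 0.086486, coefficient = 1

I ≈ (0.375000/2) × 1.186960 = 0.222555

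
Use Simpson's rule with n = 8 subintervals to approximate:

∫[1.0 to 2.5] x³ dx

f(x) = x³
a = 1.0, b = 2.5, n = 8
h = (b - a)/n = 0.187500

Simpson's rule: (h/3)[f(x₀) + 4f(x₁) + 2f(x₂) + ... + f(xₙ)]

x_0 = 1.0000, f(x_0) = 1.000000, coefficient = 1
x_1 = 1.1875, f(x_1) = 1.674561, coefficient = 4
x_2 = 1.3750, f(x_2) = 2.599609, coefficient = 2
x_3 = 1.5625, f(x_3) = 3.814697, coefficient = 4
x_4 = 1.7500, f(x_4) = 5.359375, coefficient = 2
x_5 = 1.9375, f(x_5) = 7.273193, coefficient = 4
x_6 = 2.1250, f(x_6) = 9.595703, coefficient = 2
x_7 = 2.3125, f(x_7) = 12.366455, coefficient = 4
x_8 = 2.5000, f(x_8) = 15.625000, coefficient = 1

I ≈ (0.187500/3) × 152.250000 = 9.515625
Exact value: 9.515625
Error: 0.000000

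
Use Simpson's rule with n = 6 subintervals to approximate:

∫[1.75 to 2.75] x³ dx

f(x) = x³
a = 1.75, b = 2.75, n = 6
h = (b - a)/n = 0.166667

Simpson's rule: (h/3)[f(x₀) + 4f(x₁) + 2f(x₂) + ... + f(xₙ)]

x_0 = 1.7500, f(x_0) = 5.359375, coefficient = 1
x_1 = 1.9167, f(x_1) = 7.041088, coefficient = 4
x_2 = 2.0833, f(x_2) = 9.042245, coefficient = 2
x_3 = 2.2500, f(x_3) = 11.390625, coefficient = 4
x_4 = 2.4167, f(x_4) = 14.114005, coefficient = 2
x_5 = 2.5833, f(x_5) = 17.240162, coefficient = 4
x_6 = 2.7500, f(x_6) = 20.796875, coefficient = 1

I ≈ (0.166667/3) × 215.156250 = 11.953125
Exact value: 11.953125
Error: 0.000000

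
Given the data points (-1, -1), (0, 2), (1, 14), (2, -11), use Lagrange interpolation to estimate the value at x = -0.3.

Lagrange interpolation formula:
P(x) = Σ yᵢ × Lᵢ(x)
where Lᵢ(x) = Π_{j≠i} (x - xⱼ)/(xᵢ - xⱼ)

L_0(-0.3) = (-0.3 - 0)/(-1 - 0) × (-0.3 - 1)/(-1 - 1) × (-0.3 - 2)/(-1 - 2) = 0.149500
L_1(-0.3) = (-0.3 - (-1))/(0 - (-1)) × (-0.3 - 1)/(0 - 1) × (-0.3 - 2)/(0 - 2) = 1.046500
L_2(-0.3) = (-0.3 - (-1))/(1 - (-1)) × (-0.3 - 0)/(1 - 0) × (-0.3 - 2)/(1 - 2) = -0.241500
L_3(-0.3) = (-0.3 - (-1))/(2 - (-1)) × (-0.3 - 0)/(2 - 0) × (-0.3 - 1)/(2 - 1) = 0.045500

P(-0.3) = (-1)×L_0(-0.3) + 2×L_1(-0.3) + 14×L_2(-0.3) + (-11)×L_3(-0.3)
P(-0.3) = -1.938000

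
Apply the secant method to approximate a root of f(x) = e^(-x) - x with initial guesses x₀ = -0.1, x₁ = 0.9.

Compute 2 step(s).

f(x) = e^(-x) - x
x₀ = -0.1, x₁ = 0.9

Secant formula: x_{n+1} = x_n - f(x_n)(x_n - x_{n-1})/(f(x_n) - f(x_{n-1}))

Iteration 1:
  f(-0.100000) = 1.205171
  f(0.900000) = -0.493430
  x_2 = 0.900000 - (-0.493430)×(0.900000 - (-0.100000))/(-0.493430 - 1.205171)
       = 0.609508
Iteration 2:
  f(0.900000) = -0.493430
  f(0.609508) = -0.065889
  x_3 = 0.609508 - (-0.065889)×(0.609508 - 0.900000)/(-0.065889 - (-0.493430))
       = 0.564739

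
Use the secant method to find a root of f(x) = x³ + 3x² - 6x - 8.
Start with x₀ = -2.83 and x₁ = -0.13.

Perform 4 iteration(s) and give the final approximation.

f(x) = x³ + 3x² - 6x - 8
x₀ = -2.83, x₁ = -0.13

Secant formula: x_{n+1} = x_n - f(x_n)(x_n - x_{n-1})/(f(x_n) - f(x_{n-1}))

Iteration 1:
  f(-2.830000) = 10.341513
  f(-0.130000) = -7.171497
  x_2 = -0.130000 - (-7.171497)×(-0.130000 - (-2.830000))/(-7.171497 - 10.341513)
       = -1.235638
Iteration 2:
  f(-0.130000) = -7.171497
  f(-1.235638) = 2.107654
  x_3 = -1.235638 - 2.107654×(-1.235638 - (-0.130000))/(2.107654 - (-7.171497))
       = -0.984504
Iteration 3:
  f(-1.235638) = 2.107654
  f(-0.984504) = -0.139456
  x_4 = -0.984504 - (-0.139456)×(-0.984504 - (-1.235638))/(-0.139456 - 2.107654)
       = -1.000090
Iteration 4:
  f(-0.984504) = -0.139456
  f(-1.000090) = 0.000808
  x_5 = -1.000090 - 0.000808×(-1.000090 - (-0.984504))/(0.000808 - (-0.139456))
       = -1.000000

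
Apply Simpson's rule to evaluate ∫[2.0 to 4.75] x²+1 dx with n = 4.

f(x) = x²+1
a = 2.0, b = 4.75, n = 4
h = (b - a)/n = 0.687500

Simpson's rule: (h/3)[f(x₀) + 4f(x₁) + 2f(x₂) + ... + f(xₙ)]

x_0 = 2.0000, f(x_0) = 5.000000, coefficient = 1
x_1 = 2.6875, f(x_1) = 8.222656, coefficient = 4
x_2 = 3.3750, f(x_2) = 12.390625, coefficient = 2
x_3 = 4.0625, f(x_3) = 17.503906, coefficient = 4
x_4 = 4.7500, f(x_4) = 23.562500, coefficient = 1

I ≈ (0.687500/3) × 156.250000 = 35.807292
Exact value: 35.807292
Error: 0.000000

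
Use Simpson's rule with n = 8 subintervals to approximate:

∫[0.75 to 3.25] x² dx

f(x) = x²
a = 0.75, b = 3.25, n = 8
h = (b - a)/n = 0.312500

Simpson's rule: (h/3)[f(x₀) + 4f(x₁) + 2f(x₂) + ... + f(xₙ)]

x_0 = 0.7500, f(x_0) = 0.562500, coefficient = 1
x_1 = 1.0625, f(x_1) = 1.128906, coefficient = 4
x_2 = 1.3750, f(x_2) = 1.890625, coefficient = 2
x_3 = 1.6875, f(x_3) = 2.847656, coefficient = 4
x_4 = 2.0000, f(x_4) = 4.000000, coefficient = 2
x_5 = 2.3125, f(x_5) = 5.347656, coefficient = 4
x_6 = 2.6250, f(x_6) = 6.890625, coefficient = 2
x_7 = 2.9375, f(x_7) = 8.628906, coefficient = 4
x_8 = 3.2500, f(x_8) = 10.562500, coefficient = 1

I ≈ (0.312500/3) × 108.500000 = 11.302083
Exact value: 11.302083
Error: 0.000000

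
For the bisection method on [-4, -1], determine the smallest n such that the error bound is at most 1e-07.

We need (b-a)/2^n ≤ 1e-07
(-1 - (-4))/2^n ≤ 1e-07
3/2^n ≤ 1e-07
2^n ≥ 30000000
n ≥ log₂(30000000) = 24.84
n ≥ 25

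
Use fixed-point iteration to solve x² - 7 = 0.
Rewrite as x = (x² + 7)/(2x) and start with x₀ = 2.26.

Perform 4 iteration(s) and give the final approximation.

Equation: x² - 7 = 0
Fixed-point form: x = (x² + 7)/(2x)
x₀ = 2.26

x_1 = g(2.260000) = 2.678673
x_2 = g(2.678673) = 2.645954
x_3 = g(2.645954) = 2.645751
x_4 = g(2.645751) = 2.645751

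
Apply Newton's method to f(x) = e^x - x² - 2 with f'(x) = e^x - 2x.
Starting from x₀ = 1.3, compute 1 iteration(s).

f(x) = e^x - x² - 2
f'(x) = e^x - 2x
x₀ = 1.3

Newton-Raphson formula: x_{n+1} = x_n - f(x_n)/f'(x_n)

Iteration 1:
  f(1.300000) = -0.020703
  f'(1.300000) = 1.069297
  x_1 = 1.300000 - (-0.020703)/1.069297 = 1.319362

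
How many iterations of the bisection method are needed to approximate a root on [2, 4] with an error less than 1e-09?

We need (b-a)/2^n ≤ 1e-09
(4 - 2)/2^n ≤ 1e-09
2/2^n ≤ 1e-09
2^n ≥ 2000000000
n ≥ log₂(2000000000) = 30.90
n ≥ 31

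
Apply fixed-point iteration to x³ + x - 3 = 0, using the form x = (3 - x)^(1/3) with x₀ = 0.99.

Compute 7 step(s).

Equation: x³ + x - 3 = 0
Fixed-point form: x = (3 - x)^(1/3)
x₀ = 0.99

x_1 = g(0.990000) = 1.262017
x_2 = g(1.262017) = 1.202306
x_3 = g(1.202306) = 1.215921
x_4 = g(1.215921) = 1.212843
x_5 = g(1.212843) = 1.213540
x_6 = g(1.213540) = 1.213383
x_7 = g(1.213383) = 1.213418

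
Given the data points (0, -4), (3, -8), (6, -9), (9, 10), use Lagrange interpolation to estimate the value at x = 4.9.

Lagrange interpolation formula:
P(x) = Σ yᵢ × Lᵢ(x)
where Lᵢ(x) = Π_{j≠i} (x - xⱼ)/(xᵢ - xⱼ)

L_0(4.9) = (4.9 - 3)/(0 - 3) × (4.9 - 6)/(0 - 6) × (4.9 - 9)/(0 - 9) = -0.052895
L_1(4.9) = (4.9 - 0)/(3 - 0) × (4.9 - 6)/(3 - 6) × (4.9 - 9)/(3 - 9) = 0.409241
L_2(4.9) = (4.9 - 0)/(6 - 0) × (4.9 - 3)/(6 - 3) × (4.9 - 9)/(6 - 9) = 0.706870
L_3(4.9) = (4.9 - 0)/(9 - 0) × (4.9 - 3)/(9 - 3) × (4.9 - 6)/(9 - 6) = -0.063216

P(4.9) = (-4)×L_0(4.9) + (-8)×L_1(4.9) + (-9)×L_2(4.9) + 10×L_3(4.9)
P(4.9) = -10.056340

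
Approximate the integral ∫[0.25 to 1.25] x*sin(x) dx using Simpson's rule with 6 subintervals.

f(x) = x*sin(x)
a = 0.25, b = 1.25, n = 6
h = (b - a)/n = 0.166667

Simpson's rule: (h/3)[f(x₀) + 4f(x₁) + 2f(x₂) + ... + f(xₙ)]

x_0 = 0.2500, f(x_0) = 0.061851, coefficient = 1
x_1 = 0.4167, f(x_1) = 0.168631, coefficient = 4
x_2 = 0.5833, f(x_2) = 0.321305, coefficient = 2
x_3 = 0.7500, f(x_3) = 0.511229, coefficient = 4
x_4 = 0.9167, f(x_4) = 0.727446, coefficient = 2
x_5 = 1.0833, f(x_5) = 0.957151, coefficient = 4
x_6 = 1.2500, f(x_6) = 1.186231, coefficient = 1

I ≈ (0.166667/3) × 9.893630 = 0.549646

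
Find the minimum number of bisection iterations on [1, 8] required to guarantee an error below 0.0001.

We need (b-a)/2^n ≤ 0.0001
(8 - 1)/2^n ≤ 0.0001
7/2^n ≤ 0.0001
2^n ≥ 70000
n ≥ log₂(70000) = 16.10
n ≥ 17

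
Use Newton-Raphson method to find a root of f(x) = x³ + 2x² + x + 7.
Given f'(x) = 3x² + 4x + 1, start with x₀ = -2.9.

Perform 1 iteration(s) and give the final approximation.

f(x) = x³ + 2x² + x + 7
f'(x) = 3x² + 4x + 1
x₀ = -2.9

Newton-Raphson formula: x_{n+1} = x_n - f(x_n)/f'(x_n)

Iteration 1:
  f(-2.900000) = -3.469000
  f'(-2.900000) = 14.630000
  x_1 = -2.900000 - (-3.469000)/14.630000 = -2.662884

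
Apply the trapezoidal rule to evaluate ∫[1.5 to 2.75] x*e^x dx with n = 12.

f(x) = x*e^x
a = 1.5, b = 2.75, n = 12
h = (b - a)/n = 0.104167

Trapezoidal rule: (h/2)[f(x₀) + 2f(x₁) + 2f(x₂) + ... + f(xₙ)]

x_0 = 1.5000, f(x_0) = 6.722534, coefficient = 1
x_1 = 1.6042, f(x_1) = 7.978665, coefficient = 2
x_2 = 1.7083, f(x_2) = 9.429580, coefficient = 2
x_3 = 1.8125, f(x_3) = 11.102909, coefficient = 2
x_4 = 1.9167, f(x_4) = 13.029998, coefficient = 2
x_5 = 2.0208, f(x_5) = 15.246398, coefficient = 2
x_6 = 2.1250, f(x_6) = 17.792407, coefficient = 2
x_7 = 2.2292, f(x_7) = 20.713683, coefficient = 2
x_8 = 2.3333, f(x_8) = 24.061937, coefficient = 2
x_9 = 2.4375, f(x_9) = 27.895710, coefficient = 2
x_10 = 2.5417, f(x_10) = 32.281254, coefficient = 2
x_11 = 2.6458, f(x_11) = 37.293513, coefficient = 2
x_12 = 2.7500, f(x_12) = 43.017238, coefficient = 1

I ≈ (0.104167/2) × 483.391880 = 25.176660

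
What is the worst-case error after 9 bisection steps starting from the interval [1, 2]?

Bisection error bound: |error| ≤ (b-a)/2^n
|error| ≤ (2 - 1)/2^9 = 1/2^9
|error| ≤ 0.0019531250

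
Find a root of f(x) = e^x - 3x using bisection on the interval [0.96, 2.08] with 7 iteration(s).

f(x) = e^x - 3x
Initial interval: [0.96, 2.08]

Iteration 1:
  c_1 = (0.960000 + 2.080000)/2 = 1.520000
  f(c_1) = f(1.520000) = 0.012225
  f(a) × f(c) < 0, new interval: [0.960000, 1.520000]
Iteration 2:
  c_2 = (0.960000 + 1.520000)/2 = 1.240000
  f(c_2) = f(1.240000) = -0.264387
  f(a) × f(c) ≥ 0, new interval: [1.240000, 1.520000]
Iteration 3:
  c_3 = (1.240000 + 1.520000)/2 = 1.380000
  f(c_3) = f(1.380000) = -0.165098
  f(a) × f(c) ≥ 0, new interval: [1.380000, 1.520000]
Iteration 4:
  c_4 = (1.380000 + 1.520000)/2 = 1.450000
  f(c_4) = f(1.450000) = -0.086885
  f(a) × f(c) ≥ 0, new interval: [1.450000, 1.520000]
Iteration 5:
  c_5 = (1.450000 + 1.520000)/2 = 1.485000
  f(c_5) = f(1.485000) = -0.040035
  f(a) × f(c) ≥ 0, new interval: [1.485000, 1.520000]
Iteration 6:
  c_6 = (1.485000 + 1.520000)/2 = 1.502500
  f(c_6) = f(1.502500) = -0.014593
  f(a) × f(c) ≥ 0, new interval: [1.502500, 1.520000]
Iteration 7:
  c_7 = (1.502500 + 1.520000)/2 = 1.511250
  f(c_7) = f(1.511250) = -0.001357
  f(a) × f(c) ≥ 0, new interval: [1.511250, 1.520000]

After 7 iteration(s), the approximation is c_7 = 1.511250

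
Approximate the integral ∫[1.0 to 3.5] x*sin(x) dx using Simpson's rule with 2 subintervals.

f(x) = x*sin(x)
a = 1.0, b = 3.5, n = 2
h = (b - a)/n = 1.250000

Simpson's rule: (h/3)[f(x₀) + 4f(x₁) + 2f(x₂) + ... + f(xₙ)]

x_0 = 1.0000, f(x_0) = 0.841471, coefficient = 1
x_1 = 2.2500, f(x_1) = 1.750665, coefficient = 4
x_2 = 3.5000, f(x_2) = -1.227741, coefficient = 1

I ≈ (1.250000/3) × 6.616388 = 2.756829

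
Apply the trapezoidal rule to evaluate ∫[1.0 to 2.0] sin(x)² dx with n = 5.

f(x) = sin(x)²
a = 1.0, b = 2.0, n = 5
h = (b - a)/n = 0.200000

Trapezoidal rule: (h/2)[f(x₀) + 2f(x₁) + 2f(x₂) + ... + f(xₙ)]

x_0 = 1.0000, f(x_0) = 0.708073, coefficient = 1
x_1 = 1.2000, f(x_1) = 0.868697, coefficient = 2
x_2 = 1.4000, f(x_2) = 0.971111, coefficient = 2
x_3 = 1.6000, f(x_3) = 0.999147, coefficient = 2
x_4 = 1.8000, f(x_4) = 0.948379, coefficient = 2
x_5 = 2.0000, f(x_5) = 0.826822, coefficient = 1

I ≈ (0.200000/2) × 9.109564 = 0.910956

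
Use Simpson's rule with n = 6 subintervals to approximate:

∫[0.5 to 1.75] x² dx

f(x) = x²
a = 0.5, b = 1.75, n = 6
h = (b - a)/n = 0.208333

Simpson's rule: (h/3)[f(x₀) + 4f(x₁) + 2f(x₂) + ... + f(xₙ)]

x_0 = 0.5000, f(x_0) = 0.250000, coefficient = 1
x_1 = 0.7083, f(x_1) = 0.501736, coefficient = 4
x_2 = 0.9167, f(x_2) = 0.840278, coefficient = 2
x_3 = 1.1250, f(x_3) = 1.265625, coefficient = 4
x_4 = 1.3333, f(x_4) = 1.777778, coefficient = 2
x_5 = 1.5417, f(x_5) = 2.376736, coefficient = 4
x_6 = 1.7500, f(x_6) = 3.062500, coefficient = 1

I ≈ (0.208333/3) × 25.125000 = 1.744792
Exact value: 1.744792
Error: 0.000000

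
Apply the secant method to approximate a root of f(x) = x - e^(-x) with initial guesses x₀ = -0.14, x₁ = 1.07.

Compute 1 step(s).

f(x) = x - e^(-x)
x₀ = -0.14, x₁ = 1.07

Secant formula: x_{n+1} = x_n - f(x_n)(x_n - x_{n-1})/(f(x_n) - f(x_{n-1}))

Iteration 1:
  f(-0.140000) = -1.290274
  f(1.070000) = 0.726991
  x_2 = 1.070000 - 0.726991×(1.070000 - (-0.140000))/(0.726991 - (-1.290274))
       = 0.633935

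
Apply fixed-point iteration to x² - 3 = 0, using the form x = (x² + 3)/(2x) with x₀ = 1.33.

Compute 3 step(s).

Equation: x² - 3 = 0
Fixed-point form: x = (x² + 3)/(2x)
x₀ = 1.33

x_1 = g(1.330000) = 1.792820
x_2 = g(1.792820) = 1.733081
x_3 = g(1.733081) = 1.732051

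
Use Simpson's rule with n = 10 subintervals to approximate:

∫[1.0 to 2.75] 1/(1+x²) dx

f(x) = 1/(1+x²)
a = 1.0, b = 2.75, n = 10
h = (b - a)/n = 0.175000

Simpson's rule: (h/3)[f(x₀) + 4f(x₁) + 2f(x₂) + ... + f(xₙ)]

x_0 = 1.0000, f(x_0) = 0.500000, coefficient = 1
x_1 = 1.1750, f(x_1) = 0.420058, coefficient = 4
x_2 = 1.3500, f(x_2) = 0.354296, coefficient = 2
x_3 = 1.5250, f(x_3) = 0.300695, coefficient = 4
x_4 = 1.7000, f(x_4) = 0.257069, coefficient = 2
x_5 = 1.8750, f(x_5) = 0.221453, coefficient = 4
x_6 = 2.0500, f(x_6) = 0.192215, coefficient = 2
x_7 = 2.2250, f(x_7) = 0.168050, coefficient = 4
x_8 = 2.4000, f(x_8) = 0.147929, coefficient = 2
x_9 = 2.5750, f(x_9) = 0.131051, coefficient = 4
x_10 = 2.7500, f(x_10) = 0.116788, coefficient = 1

I ≈ (0.175000/3) × 7.485035 = 0.436627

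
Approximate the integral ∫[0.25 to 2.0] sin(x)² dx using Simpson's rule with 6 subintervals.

f(x) = sin(x)²
a = 0.25, b = 2.0, n = 6
h = (b - a)/n = 0.291667

Simpson's rule: (h/3)[f(x₀) + 4f(x₁) + 2f(x₂) + ... + f(xₙ)]

x_0 = 0.2500, f(x_0) = 0.061209, coefficient = 1
x_1 = 0.5417, f(x_1) = 0.265807, coefficient = 4
x_2 = 0.8333, f(x_2) = 0.547862, coefficient = 2
x_3 = 1.1250, f(x_3) = 0.814087, coefficient = 4
x_4 = 1.4167, f(x_4) = 0.976432, coefficient = 2
x_5 = 1.7083, f(x_5) = 0.981203, coefficient = 4
x_6 = 2.0000, f(x_6) = 0.826822, coefficient = 1

I ≈ (0.291667/3) × 12.181003 = 1.184264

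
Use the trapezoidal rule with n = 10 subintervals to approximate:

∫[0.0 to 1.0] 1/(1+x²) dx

f(x) = 1/(1+x²)
a = 0.0, b = 1.0, n = 10
h = (b - a)/n = 0.100000

Trapezoidal rule: (h/2)[f(x₀) + 2f(x₁) + 2f(x₂) + ... + f(xₙ)]

x_0 = 0.0000, f(x_0) = 1.000000, coefficient = 1
x_1 = 0.1000, f(x_1) = 0.990099, coefficient = 2
x_2 = 0.2000, f(x_2) = 0.961538, coefficient = 2
x_3 = 0.3000, f(x_3) = 0.917431, coefficient = 2
x_4 = 0.4000, f(x_4) = 0.862069, coefficient = 2
x_5 = 0.5000, f(x_5) = 0.800000, coefficient = 2
x_6 = 0.6000, f(x_6) = 0.735294, coefficient = 2
x_7 = 0.7000, f(x_7) = 0.671141, coefficient = 2
x_8 = 0.8000, f(x_8) = 0.609756, coefficient = 2
x_9 = 0.9000, f(x_9) = 0.552486, coefficient = 2
x_10 = 1.0000, f(x_10) = 0.500000, coefficient = 1

I ≈ (0.100000/2) × 15.699630 = 0.784981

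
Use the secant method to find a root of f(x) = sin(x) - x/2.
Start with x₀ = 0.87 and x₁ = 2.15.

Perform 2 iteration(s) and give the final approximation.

f(x) = sin(x) - x/2
x₀ = 0.87, x₁ = 2.15

Secant formula: x_{n+1} = x_n - f(x_n)(x_n - x_{n-1})/(f(x_n) - f(x_{n-1}))

Iteration 1:
  f(0.870000) = 0.329329
  f(2.150000) = -0.238101
  x_2 = 2.150000 - (-0.238101)×(2.150000 - 0.870000)/(-0.238101 - 0.329329)
       = 1.612895
Iteration 2:
  f(2.150000) = -0.238101
  f(1.612895) = 0.192666
  x_3 = 1.612895 - 0.192666×(1.612895 - 2.150000)/(0.192666 - (-0.238101))
       = 1.853122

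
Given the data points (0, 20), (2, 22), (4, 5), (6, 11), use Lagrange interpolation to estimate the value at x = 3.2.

Lagrange interpolation formula:
P(x) = Σ yᵢ × Lᵢ(x)
where Lᵢ(x) = Π_{j≠i} (x - xⱼ)/(xᵢ - xⱼ)

L_0(3.2) = (3.2 - 2)/(0 - 2) × (3.2 - 4)/(0 - 4) × (3.2 - 6)/(0 - 6) = -0.056000
L_1(3.2) = (3.2 - 0)/(2 - 0) × (3.2 - 4)/(2 - 4) × (3.2 - 6)/(2 - 6) = 0.448000
L_2(3.2) = (3.2 - 0)/(4 - 0) × (3.2 - 2)/(4 - 2) × (3.2 - 6)/(4 - 6) = 0.672000
L_3(3.2) = (3.2 - 0)/(6 - 0) × (3.2 - 2)/(6 - 2) × (3.2 - 4)/(6 - 4) = -0.064000

P(3.2) = 20×L_0(3.2) + 22×L_1(3.2) + 5×L_2(3.2) + 11×L_3(3.2)
P(3.2) = 11.392000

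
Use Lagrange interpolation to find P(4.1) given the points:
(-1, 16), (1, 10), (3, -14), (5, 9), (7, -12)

Lagrange interpolation formula:
P(x) = Σ yᵢ × Lᵢ(x)
where Lᵢ(x) = Π_{j≠i} (x - xⱼ)/(xᵢ - xⱼ)

L_0(4.1) = (4.1 - 1)/(-1 - 1) × (4.1 - 3)/(-1 - 3) × (4.1 - 5)/(-1 - 5) × (4.1 - 7)/(-1 - 7) = 0.023177
L_1(4.1) = (4.1 - (-1))/(1 - (-1)) × (4.1 - 3)/(1 - 3) × (4.1 - 5)/(1 - 5) × (4.1 - 7)/(1 - 7) = -0.152522
L_2(4.1) = (4.1 - (-1))/(3 - (-1)) × (4.1 - 1)/(3 - 1) × (4.1 - 5)/(3 - 5) × (4.1 - 7)/(3 - 7) = 0.644752
L_3(4.1) = (4.1 - (-1))/(5 - (-1)) × (4.1 - 1)/(5 - 1) × (4.1 - 3)/(5 - 3) × (4.1 - 7)/(5 - 7) = 0.525353
L_4(4.1) = (4.1 - (-1))/(7 - (-1)) × (4.1 - 1)/(7 - 1) × (4.1 - 3)/(7 - 3) × (4.1 - 5)/(7 - 5) = -0.040760

P(4.1) = 16×L_0(4.1) + 10×L_1(4.1) + (-14)×L_2(4.1) + 9×L_3(4.1) + (-12)×L_4(4.1)
P(4.1) = -4.963603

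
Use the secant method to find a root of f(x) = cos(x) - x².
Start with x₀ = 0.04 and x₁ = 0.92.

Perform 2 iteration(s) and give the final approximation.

f(x) = cos(x) - x²
x₀ = 0.04, x₁ = 0.92

Secant formula: x_{n+1} = x_n - f(x_n)(x_n - x_{n-1})/(f(x_n) - f(x_{n-1}))

Iteration 1:
  f(0.040000) = 0.997600
  f(0.920000) = -0.240580
  x_2 = 0.920000 - (-0.240580)×(0.920000 - 0.040000)/(-0.240580 - 0.997600)
       = 0.749015
Iteration 2:
  f(0.920000) = -0.240580
  f(0.749015) = 0.171337
  x_3 = 0.749015 - 0.171337×(0.749015 - 0.920000)/(0.171337 - (-0.240580))
       = 0.820136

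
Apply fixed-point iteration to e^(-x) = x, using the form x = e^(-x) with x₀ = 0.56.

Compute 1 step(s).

Equation: e^(-x) = x
Fixed-point form: x = e^(-x)
x₀ = 0.56

x_1 = g(0.560000) = 0.571209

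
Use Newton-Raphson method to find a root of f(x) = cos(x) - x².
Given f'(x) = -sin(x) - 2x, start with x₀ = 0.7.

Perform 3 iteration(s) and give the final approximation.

f(x) = cos(x) - x²
f'(x) = -sin(x) - 2x
x₀ = 0.7

Newton-Raphson formula: x_{n+1} = x_n - f(x_n)/f'(x_n)

Iteration 1:
  f(0.700000) = 0.274842
  f'(0.700000) = -2.044218
  x_1 = 0.700000 - 0.274842/(-2.044218) = 0.834449
Iteration 2:
  f(0.834449) = -0.024718
  f'(0.834449) = -2.409823
  x_2 = 0.834449 - (-0.024718)/(-2.409823) = 0.824191
Iteration 3:
  f(0.824191) = -0.000141
  f'(0.824191) = -2.382382
  x_3 = 0.824191 - (-0.000141)/(-2.382382) = 0.824132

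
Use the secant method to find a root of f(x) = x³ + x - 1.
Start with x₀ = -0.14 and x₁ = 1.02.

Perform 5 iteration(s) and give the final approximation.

f(x) = x³ + x - 1
x₀ = -0.14, x₁ = 1.02

Secant formula: x_{n+1} = x_n - f(x_n)(x_n - x_{n-1})/(f(x_n) - f(x_{n-1}))

Iteration 1:
  f(-0.140000) = -1.142744
  f(1.020000) = 1.081208
  x_2 = 1.020000 - 1.081208×(1.020000 - (-0.140000))/(1.081208 - (-1.142744))
       = 0.456048
Iteration 2:
  f(1.020000) = 1.081208
  f(0.456048) = -0.449103
  x_3 = 0.456048 - (-0.449103)×(0.456048 - 1.020000)/(-0.449103 - 1.081208)
       = 0.621552
Iteration 3:
  f(0.456048) = -0.449103
  f(0.621552) = -0.138325
  x_4 = 0.621552 - (-0.138325)×(0.621552 - 0.456048)/(-0.138325 - (-0.449103))
       = 0.695217
Iteration 4:
  f(0.621552) = -0.138325
  f(0.695217) = 0.031234
  x_5 = 0.695217 - 0.031234×(0.695217 - 0.621552)/(0.031234 - (-0.138325))
       = 0.681647
Iteration 5:
  f(0.695217) = 0.031234
  f(0.681647) = -0.001630
  x_6 = 0.681647 - (-0.001630)×(0.681647 - 0.695217)/(-0.001630 - 0.031234)
       = 0.682320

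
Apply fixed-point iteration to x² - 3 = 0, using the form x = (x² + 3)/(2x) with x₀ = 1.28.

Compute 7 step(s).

Equation: x² - 3 = 0
Fixed-point form: x = (x² + 3)/(2x)
x₀ = 1.28

x_1 = g(1.280000) = 1.811875
x_2 = g(1.811875) = 1.733809
x_3 = g(1.733809) = 1.732052
x_4 = g(1.732052) = 1.732051
x_5 = g(1.732051) = 1.732051
x_6 = g(1.732051) = 1.732051
x_7 = g(1.732051) = 1.732051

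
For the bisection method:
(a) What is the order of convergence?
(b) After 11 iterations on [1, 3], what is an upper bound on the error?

(a) Bisection has linear (order 1) convergence; the error is halved each step.

(b) Error bound = (b-a)/2^n = (3 - 1)/2^{11}
    = 2/2^{11}

(a) 1 (linear); (b) error ≤ 9.77e-04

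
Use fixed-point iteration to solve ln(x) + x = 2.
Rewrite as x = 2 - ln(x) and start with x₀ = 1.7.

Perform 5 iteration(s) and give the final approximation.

Equation: ln(x) + x = 2
Fixed-point form: x = 2 - ln(x)
x₀ = 1.7

x_1 = g(1.700000) = 1.469372
x_2 = g(1.469372) = 1.615165
x_3 = g(1.615165) = 1.520563
x_4 = g(1.520563) = 1.580919
x_5 = g(1.580919) = 1.541993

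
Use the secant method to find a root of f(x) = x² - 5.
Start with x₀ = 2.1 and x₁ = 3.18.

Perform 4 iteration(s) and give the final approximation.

f(x) = x² - 5
x₀ = 2.1, x₁ = 3.18

Secant formula: x_{n+1} = x_n - f(x_n)(x_n - x_{n-1})/(f(x_n) - f(x_{n-1}))

Iteration 1:
  f(2.100000) = -0.590000
  f(3.180000) = 5.112400
  x_2 = 3.180000 - 5.112400×(3.180000 - 2.100000)/(5.112400 - (-0.590000))
       = 2.211742
Iteration 2:
  f(3.180000) = 5.112400
  f(2.211742) = -0.108195
  x_3 = 2.211742 - (-0.108195)×(2.211742 - 3.180000)/(-0.108195 - 5.112400)
       = 2.231809
Iteration 3:
  f(2.211742) = -0.108195
  f(2.231809) = -0.019027
  x_4 = 2.231809 - (-0.019027)×(2.231809 - 2.211742)/(-0.019027 - (-0.108195))
       = 2.236091
Iteration 4:
  f(2.231809) = -0.019027
  f(2.236091) = 0.000104
  x_5 = 2.236091 - 0.000104×(2.236091 - 2.231809)/(0.000104 - (-0.019027))
       = 2.236068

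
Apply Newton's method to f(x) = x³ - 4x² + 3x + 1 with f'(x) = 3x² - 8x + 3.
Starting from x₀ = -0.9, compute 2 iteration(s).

f(x) = x³ - 4x² + 3x + 1
f'(x) = 3x² - 8x + 3
x₀ = -0.9

Newton-Raphson formula: x_{n+1} = x_n - f(x_n)/f'(x_n)

Iteration 1:
  f(-0.900000) = -5.669000
  f'(-0.900000) = 12.630000
  x_1 = -0.900000 - (-5.669000)/12.630000 = -0.451148
Iteration 2:
  f(-0.451148) = -1.259407
  f'(-0.451148) = 7.219788
  x_2 = -0.451148 - (-1.259407)/7.219788 = -0.276710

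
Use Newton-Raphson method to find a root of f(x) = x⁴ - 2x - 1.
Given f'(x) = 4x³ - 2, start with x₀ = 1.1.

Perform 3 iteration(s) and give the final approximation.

f(x) = x⁴ - 2x - 1
f'(x) = 4x³ - 2
x₀ = 1.1

Newton-Raphson formula: x_{n+1} = x_n - f(x_n)/f'(x_n)

Iteration 1:
  f(1.100000) = -1.735900
  f'(1.100000) = 3.324000
  x_1 = 1.100000 - (-1.735900)/3.324000 = 1.622232
Iteration 2:
  f(1.622232) = 2.681051
  f'(1.622232) = 15.076509
  x_2 = 1.622232 - 2.681051/15.076509 = 1.444403
Iteration 3:
  f(1.444403) = 0.463837
  f'(1.444403) = 10.053820
  x_3 = 1.444403 - 0.463837/10.053820 = 1.398267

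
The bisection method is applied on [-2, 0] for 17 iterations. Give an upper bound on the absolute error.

Bisection error bound: |error| ≤ (b-a)/2^n
|error| ≤ (0 - (-2))/2^17 = 2/2^17
|error| ≤ 0.0000152588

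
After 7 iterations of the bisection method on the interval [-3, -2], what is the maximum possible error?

Bisection error bound: |error| ≤ (b-a)/2^n
|error| ≤ (-2 - (-3))/2^7 = 1/2^7
|error| ≤ 0.0078125000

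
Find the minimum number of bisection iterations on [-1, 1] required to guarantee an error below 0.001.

We need (b-a)/2^n ≤ 0.001
(1 - (-1))/2^n ≤ 0.001
2/2^n ≤ 0.001
2^n ≥ 2000
n ≥ log₂(2000) = 10.97
n ≥ 11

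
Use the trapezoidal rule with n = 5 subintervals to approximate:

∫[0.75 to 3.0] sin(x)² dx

f(x) = sin(x)²
a = 0.75, b = 3.0, n = 5
h = (b - a)/n = 0.450000

Trapezoidal rule: (h/2)[f(x₀) + 2f(x₁) + 2f(x₂) + ... + f(xₙ)]

x_0 = 0.7500, f(x_0) = 0.464631, coefficient = 1
x_1 = 1.2000, f(x_1) = 0.868697, coefficient = 2
x_2 = 1.6500, f(x_2) = 0.993740, coefficient = 2
x_3 = 2.1000, f(x_3) = 0.745130, coefficient = 2
x_4 = 2.5500, f(x_4) = 0.311011, coefficient = 2
x_5 = 3.0000, f(x_5) = 0.019915, coefficient = 1

I ≈ (0.450000/2) × 6.321703 = 1.422383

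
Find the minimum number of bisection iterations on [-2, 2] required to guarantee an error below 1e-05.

We need (b-a)/2^n ≤ 1e-05
(2 - (-2))/2^n ≤ 1e-05
4/2^n ≤ 1e-05
2^n ≥ 400000
n ≥ log₂(400000) = 18.61
n ≥ 19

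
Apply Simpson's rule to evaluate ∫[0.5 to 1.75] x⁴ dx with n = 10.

f(x) = x⁴
a = 0.5, b = 1.75, n = 10
h = (b - a)/n = 0.125000

Simpson's rule: (h/3)[f(x₀) + 4f(x₁) + 2f(x₂) + ... + f(xₙ)]

x_0 = 0.5000, f(x_0) = 0.062500, coefficient = 1
x_1 = 0.6250, f(x_1) = 0.152588, coefficient = 4
x_2 = 0.7500, f(x_2) = 0.316406, coefficient = 2
x_3 = 0.8750, f(x_3) = 0.586182, coefficient = 4
x_4 = 1.0000, f(x_4) = 1.000000, coefficient = 2
x_5 = 1.1250, f(x_5) = 1.601807, coefficient = 4
x_6 = 1.2500, f(x_6) = 2.441406, coefficient = 2
x_7 = 1.3750, f(x_7) = 3.574463, coefficient = 4
x_8 = 1.5000, f(x_8) = 5.062500, coefficient = 2
x_9 = 1.6250, f(x_9) = 6.972900, coefficient = 4
x_10 = 1.7500, f(x_10) = 9.378906, coefficient = 1

I ≈ (0.125000/3) × 78.633789 = 3.276408
Exact value: 3.276367
Error: 0.000041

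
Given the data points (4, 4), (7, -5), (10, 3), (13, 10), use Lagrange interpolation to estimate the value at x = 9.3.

Lagrange interpolation formula:
P(x) = Σ yᵢ × Lᵢ(x)
where Lᵢ(x) = Π_{j≠i} (x - xⱼ)/(xᵢ - xⱼ)

L_0(9.3) = (9.3 - 7)/(4 - 7) × (9.3 - 10)/(4 - 10) × (9.3 - 13)/(4 - 13) = -0.036772
L_1(9.3) = (9.3 - 4)/(7 - 4) × (9.3 - 10)/(7 - 10) × (9.3 - 13)/(7 - 13) = 0.254204
L_2(9.3) = (9.3 - 4)/(10 - 4) × (9.3 - 7)/(10 - 7) × (9.3 - 13)/(10 - 13) = 0.835241
L_3(9.3) = (9.3 - 4)/(13 - 4) × (9.3 - 7)/(13 - 7) × (9.3 - 10)/(13 - 10) = -0.052673

P(9.3) = 4×L_0(9.3) + (-5)×L_1(9.3) + 3×L_2(9.3) + 10×L_3(9.3)
P(9.3) = 0.560889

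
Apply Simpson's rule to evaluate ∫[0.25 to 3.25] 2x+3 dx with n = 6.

f(x) = 2x+3
a = 0.25, b = 3.25, n = 6
h = (b - a)/n = 0.500000

Simpson's rule: (h/3)[f(x₀) + 4f(x₁) + 2f(x₂) + ... + f(xₙ)]

x_0 = 0.2500, f(x_0) = 3.500000, coefficient = 1
x_1 = 0.7500, f(x_1) = 4.500000, coefficient = 4
x_2 = 1.2500, f(x_2) = 5.500000, coefficient = 2
x_3 = 1.7500, f(x_3) = 6.500000, coefficient = 4
x_4 = 2.2500, f(x_4) = 7.500000, coefficient = 2
x_5 = 2.7500, f(x_5) = 8.500000, coefficient = 4
x_6 = 3.2500, f(x_6) = 9.500000, coefficient = 1

I ≈ (0.500000/3) × 117.000000 = 19.500000
Exact value: 19.500000
Error: 0.000000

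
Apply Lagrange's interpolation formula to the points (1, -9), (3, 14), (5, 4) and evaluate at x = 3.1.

Lagrange interpolation formula:
P(x) = Σ yᵢ × Lᵢ(x)
where Lᵢ(x) = Π_{j≠i} (x - xⱼ)/(xᵢ - xⱼ)

L_0(3.1) = (3.1 - 3)/(1 - 3) × (3.1 - 5)/(1 - 5) = -0.023750
L_1(3.1) = (3.1 - 1)/(3 - 1) × (3.1 - 5)/(3 - 5) = 0.997500
L_2(3.1) = (3.1 - 1)/(5 - 1) × (3.1 - 3)/(5 - 3) = 0.026250

P(3.1) = (-9)×L_0(3.1) + 14×L_1(3.1) + 4×L_2(3.1)
P(3.1) = 14.283750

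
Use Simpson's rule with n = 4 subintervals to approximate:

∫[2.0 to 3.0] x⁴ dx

f(x) = x⁴
a = 2.0, b = 3.0, n = 4
h = (b - a)/n = 0.250000

Simpson's rule: (h/3)[f(x₀) + 4f(x₁) + 2f(x₂) + ... + f(xₙ)]

x_0 = 2.0000, f(x_0) = 16.000000, coefficient = 1
x_1 = 2.2500, f(x_1) = 25.628906, coefficient = 4
x_2 = 2.5000, f(x_2) = 39.062500, coefficient = 2
x_3 = 2.7500, f(x_3) = 57.191406, coefficient = 4
x_4 = 3.0000, f(x_4) = 81.000000, coefficient = 1

I ≈ (0.250000/3) × 506.406250 = 42.200521
Exact value: 42.200000
Error: 0.000521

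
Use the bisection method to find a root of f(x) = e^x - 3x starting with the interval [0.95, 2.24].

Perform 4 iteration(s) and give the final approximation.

f(x) = e^x - 3x
Initial interval: [0.95, 2.24]

Iteration 1:
  c_1 = (0.950000 + 2.240000)/2 = 1.595000
  f(c_1) = f(1.595000) = 0.143329
  f(a) × f(c) < 0, new interval: [0.950000, 1.595000]
Iteration 2:
  c_2 = (0.950000 + 1.595000)/2 = 1.272500
  f(c_2) = f(1.272500) = -0.247734
  f(a) × f(c) ≥ 0, new interval: [1.272500, 1.595000]
Iteration 3:
  c_3 = (1.272500 + 1.595000)/2 = 1.433750
  f(c_3) = f(1.433750) = -0.106851
  f(a) × f(c) ≥ 0, new interval: [1.433750, 1.595000]
Iteration 4:
  c_4 = (1.433750 + 1.595000)/2 = 1.514375
  f(c_4) = f(1.514375) = 0.003454
  f(a) × f(c) < 0, new interval: [1.433750, 1.514375]

After 4 iteration(s), the approximation is c_4 = 1.514375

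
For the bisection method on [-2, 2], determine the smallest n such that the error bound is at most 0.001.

We need (b-a)/2^n ≤ 0.001
(2 - (-2))/2^n ≤ 0.001
4/2^n ≤ 0.001
2^n ≥ 4000
n ≥ log₂(4000) = 11.97
n ≥ 12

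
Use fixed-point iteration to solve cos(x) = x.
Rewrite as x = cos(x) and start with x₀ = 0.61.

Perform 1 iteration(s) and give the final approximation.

Equation: cos(x) = x
Fixed-point form: x = cos(x)
x₀ = 0.61

x_1 = g(0.610000) = 0.819648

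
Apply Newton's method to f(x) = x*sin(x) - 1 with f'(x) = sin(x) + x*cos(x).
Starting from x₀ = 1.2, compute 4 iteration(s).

f(x) = x*sin(x) - 1
f'(x) = sin(x) + x*cos(x)
x₀ = 1.2

Newton-Raphson formula: x_{n+1} = x_n - f(x_n)/f'(x_n)

Iteration 1:
  f(1.200000) = 0.118447
  f'(1.200000) = 1.366868
  x_1 = 1.200000 - 0.118447/1.366868 = 1.113344
Iteration 2:
  f(1.113344) = -0.001129
  f'(1.113344) = 1.388904
  x_2 = 1.113344 - (-0.001129)/1.388904 = 1.114157
Iteration 3:
  f(1.114157) = 0.000000
  f'(1.114157) = 1.388809
  x_3 = 1.114157 - 0.000000/1.388809 = 1.114157
Iteration 4:
  f(1.114157) = 0.000000
  f'(1.114157) = 1.388809
  x_4 = 1.114157 - 0.000000/1.388809 = 1.114157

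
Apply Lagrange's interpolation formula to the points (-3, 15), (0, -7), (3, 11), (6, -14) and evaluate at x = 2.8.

Lagrange interpolation formula:
P(x) = Σ yᵢ × Lᵢ(x)
where Lᵢ(x) = Π_{j≠i} (x - xⱼ)/(xᵢ - xⱼ)

L_0(2.8) = (2.8 - 0)/(-3 - 0) × (2.8 - 3)/(-3 - 3) × (2.8 - 6)/(-3 - 6) = -0.011062
L_1(2.8) = (2.8 - (-3))/(0 - (-3)) × (2.8 - 3)/(0 - 3) × (2.8 - 6)/(0 - 6) = 0.068741
L_2(2.8) = (2.8 - (-3))/(3 - (-3)) × (2.8 - 0)/(3 - 0) × (2.8 - 6)/(3 - 6) = 0.962370
L_3(2.8) = (2.8 - (-3))/(6 - (-3)) × (2.8 - 0)/(6 - 0) × (2.8 - 3)/(6 - 3) = -0.020049

P(2.8) = 15×L_0(2.8) + (-7)×L_1(2.8) + 11×L_2(2.8) + (-14)×L_3(2.8)
P(2.8) = 10.219654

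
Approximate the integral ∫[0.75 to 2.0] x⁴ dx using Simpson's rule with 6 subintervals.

f(x) = x⁴
a = 0.75, b = 2.0, n = 6
h = (b - a)/n = 0.208333

Simpson's rule: (h/3)[f(x₀) + 4f(x₁) + 2f(x₂) + ... + f(xₙ)]

x_0 = 0.7500, f(x_0) = 0.316406, coefficient = 1
x_1 = 0.9583, f(x_1) = 0.843464, coefficient = 4
x_2 = 1.1667, f(x_2) = 1.852623, coefficient = 2
x_3 = 1.3750, f(x_3) = 3.574463, coefficient = 4
x_4 = 1.5833, f(x_4) = 6.284770, coefficient = 2
x_5 = 1.7917, f(x_5) = 10.304546, coefficient = 4
x_6 = 2.0000, f(x_6) = 16.000000, coefficient = 1

I ≈ (0.208333/3) × 91.481084 = 6.352853
Exact value: 6.352539
Error: 0.000314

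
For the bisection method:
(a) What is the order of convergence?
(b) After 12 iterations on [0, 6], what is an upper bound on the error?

(a) Bisection has linear (order 1) convergence; the error is halved each step.

(b) Error bound = (b-a)/2^n = (6 - 0)/2^{12}
    = 6/2^{12}

(a) 1 (linear); (b) error ≤ 1.46e-03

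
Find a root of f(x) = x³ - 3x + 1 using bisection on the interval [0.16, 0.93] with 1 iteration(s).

f(x) = x³ - 3x + 1
Initial interval: [0.16, 0.93]

Iteration 1:
  c_1 = (0.160000 + 0.930000)/2 = 0.545000
  f(c_1) = f(0.545000) = -0.473121
  f(a) × f(c) < 0, new interval: [0.160000, 0.545000]

After 1 iteration(s), the approximation is c_1 = 0.545000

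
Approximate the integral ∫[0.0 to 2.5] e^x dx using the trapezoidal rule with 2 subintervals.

f(x) = e^x
a = 0.0, b = 2.5, n = 2
h = (b - a)/n = 1.250000

Trapezoidal rule: (h/2)[f(x₀) + 2f(x₁) + 2f(x₂) + ... + f(xₙ)]

x_0 = 0.0000, f(x_0) = 1.000000, coefficient = 1
x_1 = 1.2500, f(x_1) = 3.490343, coefficient = 2
x_2 = 2.5000, f(x_2) = 12.182494, coefficient = 1

I ≈ (1.250000/2) × 20.163180 = 12.601987
Exact value: 11.182494
Error: 1.419493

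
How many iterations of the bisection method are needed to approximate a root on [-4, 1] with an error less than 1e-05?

We need (b-a)/2^n ≤ 1e-05
(1 - (-4))/2^n ≤ 1e-05
5/2^n ≤ 1e-05
2^n ≥ 500000
n ≥ log₂(500000) = 18.93
n ≥ 19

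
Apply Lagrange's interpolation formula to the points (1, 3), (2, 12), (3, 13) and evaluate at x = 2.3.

Lagrange interpolation formula:
P(x) = Σ yᵢ × Lᵢ(x)
where Lᵢ(x) = Π_{j≠i} (x - xⱼ)/(xᵢ - xⱼ)

L_0(2.3) = (2.3 - 2)/(1 - 2) × (2.3 - 3)/(1 - 3) = -0.105000
L_1(2.3) = (2.3 - 1)/(2 - 1) × (2.3 - 3)/(2 - 3) = 0.910000
L_2(2.3) = (2.3 - 1)/(3 - 1) × (2.3 - 2)/(3 - 2) = 0.195000

P(2.3) = 3×L_0(2.3) + 12×L_1(2.3) + 13×L_2(2.3)
P(2.3) = 13.140000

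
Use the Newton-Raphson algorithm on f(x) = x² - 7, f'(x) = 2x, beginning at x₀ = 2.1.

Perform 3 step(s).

f(x) = x² - 7
f'(x) = 2x
x₀ = 2.1

Newton-Raphson formula: x_{n+1} = x_n - f(x_n)/f'(x_n)

Iteration 1:
  f(2.100000) = -2.590000
  f'(2.100000) = 4.200000
  x_1 = 2.100000 - (-2.590000)/4.200000 = 2.716667
Iteration 2:
  f(2.716667) = 0.380278
  f'(2.716667) = 5.433333
  x_2 = 2.716667 - 0.380278/5.433333 = 2.646677
Iteration 3:
  f(2.646677) = 0.004899
  f'(2.646677) = 5.293354
  x_3 = 2.646677 - 0.004899/5.293354 = 2.645751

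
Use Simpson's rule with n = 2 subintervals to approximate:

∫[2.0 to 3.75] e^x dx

f(x) = e^x
a = 2.0, b = 3.75, n = 2
h = (b - a)/n = 0.875000

Simpson's rule: (h/3)[f(x₀) + 4f(x₁) + 2f(x₂) + ... + f(xₙ)]

x_0 = 2.0000, f(x_0) = 7.389056, coefficient = 1
x_1 = 2.8750, f(x_1) = 17.725424, coefficient = 4
x_2 = 3.7500, f(x_2) = 42.521082, coefficient = 1

I ≈ (0.875000/3) × 120.811835 = 35.236785
Exact value: 35.132026
Error: 0.104759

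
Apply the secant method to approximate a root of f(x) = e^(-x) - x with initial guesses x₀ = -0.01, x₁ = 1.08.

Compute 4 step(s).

f(x) = e^(-x) - x
x₀ = -0.01, x₁ = 1.08

Secant formula: x_{n+1} = x_n - f(x_n)(x_n - x_{n-1})/(f(x_n) - f(x_{n-1}))

Iteration 1:
  f(-0.010000) = 1.020050
  f(1.080000) = -0.740404
  x_2 = 1.080000 - (-0.740404)×(1.080000 - (-0.010000))/(-0.740404 - 1.020050)
       = 0.621572
Iteration 2:
  f(1.080000) = -0.740404
  f(0.621572) = -0.084473
  x_3 = 0.621572 - (-0.084473)×(0.621572 - 1.080000)/(-0.084473 - (-0.740404))
       = 0.562534
Iteration 3:
  f(0.621572) = -0.084473
  f(0.562534) = 0.007229
  x_4 = 0.562534 - 0.007229×(0.562534 - 0.621572)/(0.007229 - (-0.084473))
       = 0.567188
Iteration 4:
  f(0.562534) = 0.007229
  f(0.567188) = -0.000071
  x_5 = 0.567188 - (-0.000071)×(0.567188 - 0.562534)/(-0.000071 - 0.007229)
       = 0.567143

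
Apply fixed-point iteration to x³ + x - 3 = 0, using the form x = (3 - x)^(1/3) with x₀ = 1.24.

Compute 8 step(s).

Equation: x³ + x - 3 = 0
Fixed-point form: x = (3 - x)^(1/3)
x₀ = 1.24

x_1 = g(1.240000) = 1.207362
x_2 = g(1.207362) = 1.214780
x_3 = g(1.214780) = 1.213102
x_4 = g(1.213102) = 1.213482
x_5 = g(1.213482) = 1.213396
x_6 = g(1.213396) = 1.213415
x_7 = g(1.213415) = 1.213411
x_8 = g(1.213411) = 1.213412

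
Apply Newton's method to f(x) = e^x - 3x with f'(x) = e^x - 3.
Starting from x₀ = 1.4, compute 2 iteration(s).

f(x) = e^x - 3x
f'(x) = e^x - 3
x₀ = 1.4

Newton-Raphson formula: x_{n+1} = x_n - f(x_n)/f'(x_n)

Iteration 1:
  f(1.400000) = -0.144800
  f'(1.400000) = 1.055200
  x_1 = 1.400000 - (-0.144800)/1.055200 = 1.537225
Iteration 2:
  f(1.537225) = 0.039989
  f'(1.537225) = 1.651665
  x_2 = 1.537225 - 0.039989/1.651665 = 1.513014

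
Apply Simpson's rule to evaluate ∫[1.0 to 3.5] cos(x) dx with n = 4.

f(x) = cos(x)
a = 1.0, b = 3.5, n = 4
h = (b - a)/n = 0.625000

Simpson's rule: (h/3)[f(x₀) + 4f(x₁) + 2f(x₂) + ... + f(xₙ)]

x_0 = 1.0000, f(x_0) = 0.540302, coefficient = 1
x_1 = 1.6250, f(x_1) = -0.054177, coefficient = 4
x_2 = 2.2500, f(x_2) = -0.628174, coefficient = 2
x_3 = 2.8750, f(x_3) = -0.964674, coefficient = 4
x_4 = 3.5000, f(x_4) = -0.936457, coefficient = 1

I ≈ (0.625000/3) × -5.727907 = -1.193314
Exact value: -1.192254
Error: 0.001060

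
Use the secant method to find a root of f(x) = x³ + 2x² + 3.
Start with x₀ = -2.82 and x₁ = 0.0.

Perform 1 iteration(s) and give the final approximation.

f(x) = x³ + 2x² + 3
x₀ = -2.82, x₁ = 0.0

Secant formula: x_{n+1} = x_n - f(x_n)(x_n - x_{n-1})/(f(x_n) - f(x_{n-1}))

Iteration 1:
  f(-2.820000) = -3.520968
  f(0.000000) = 3.000000
  x_2 = 0.000000 - 3.000000×(0.000000 - (-2.820000))/(3.000000 - (-3.520968))
       = -1.297353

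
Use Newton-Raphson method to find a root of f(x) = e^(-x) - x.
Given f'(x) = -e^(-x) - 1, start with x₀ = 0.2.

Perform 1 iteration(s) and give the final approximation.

f(x) = e^(-x) - x
f'(x) = -e^(-x) - 1
x₀ = 0.2

Newton-Raphson formula: x_{n+1} = x_n - f(x_n)/f'(x_n)

Iteration 1:
  f(0.200000) = 0.618731
  f'(0.200000) = -1.818731
  x_1 = 0.200000 - 0.618731/(-1.818731) = 0.540199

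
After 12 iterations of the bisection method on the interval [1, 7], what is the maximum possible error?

Bisection error bound: |error| ≤ (b-a)/2^n
|error| ≤ (7 - 1)/2^12 = 6/2^12
|error| ≤ 0.0014648438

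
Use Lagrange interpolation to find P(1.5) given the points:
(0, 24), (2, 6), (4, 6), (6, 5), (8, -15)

Lagrange interpolation formula:
P(x) = Σ yᵢ × Lᵢ(x)
where Lᵢ(x) = Π_{j≠i} (x - xⱼ)/(xᵢ - xⱼ)

L_0(1.5) = (1.5 - 2)/(0 - 2) × (1.5 - 4)/(0 - 4) × (1.5 - 6)/(0 - 6) × (1.5 - 8)/(0 - 8) = 0.095215
L_1(1.5) = (1.5 - 0)/(2 - 0) × (1.5 - 4)/(2 - 4) × (1.5 - 6)/(2 - 6) × (1.5 - 8)/(2 - 8) = 1.142578
L_2(1.5) = (1.5 - 0)/(4 - 0) × (1.5 - 2)/(4 - 2) × (1.5 - 6)/(4 - 6) × (1.5 - 8)/(4 - 8) = -0.342773
L_3(1.5) = (1.5 - 0)/(6 - 0) × (1.5 - 2)/(6 - 2) × (1.5 - 4)/(6 - 4) × (1.5 - 8)/(6 - 8) = 0.126953
L_4(1.5) = (1.5 - 0)/(8 - 0) × (1.5 - 2)/(8 - 2) × (1.5 - 4)/(8 - 4) × (1.5 - 6)/(8 - 6) = -0.021973

P(1.5) = 24×L_0(1.5) + 6×L_1(1.5) + 6×L_2(1.5) + 5×L_3(1.5) + (-15)×L_4(1.5)
P(1.5) = 8.048340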